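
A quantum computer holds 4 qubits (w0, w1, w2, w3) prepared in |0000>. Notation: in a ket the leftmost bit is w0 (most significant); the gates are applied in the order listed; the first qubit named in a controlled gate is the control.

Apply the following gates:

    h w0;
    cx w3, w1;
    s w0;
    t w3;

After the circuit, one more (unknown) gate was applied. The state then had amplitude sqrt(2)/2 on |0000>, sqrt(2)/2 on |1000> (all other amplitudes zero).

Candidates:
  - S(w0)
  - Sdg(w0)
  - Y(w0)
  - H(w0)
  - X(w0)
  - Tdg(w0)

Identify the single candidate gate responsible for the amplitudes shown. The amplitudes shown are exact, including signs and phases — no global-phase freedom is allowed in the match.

It was Sdg(w0) that produced the state shown.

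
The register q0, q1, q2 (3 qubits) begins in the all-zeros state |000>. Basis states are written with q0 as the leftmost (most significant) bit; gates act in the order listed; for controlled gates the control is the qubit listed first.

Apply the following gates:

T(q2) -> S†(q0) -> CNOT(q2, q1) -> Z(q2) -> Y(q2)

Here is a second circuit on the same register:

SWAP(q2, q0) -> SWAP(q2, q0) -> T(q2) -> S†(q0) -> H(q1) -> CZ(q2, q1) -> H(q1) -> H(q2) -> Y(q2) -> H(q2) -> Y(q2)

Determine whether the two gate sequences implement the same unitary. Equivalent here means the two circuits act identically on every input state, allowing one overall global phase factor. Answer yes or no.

No, they are not equivalent — no single phase factor reconciles the two unitaries.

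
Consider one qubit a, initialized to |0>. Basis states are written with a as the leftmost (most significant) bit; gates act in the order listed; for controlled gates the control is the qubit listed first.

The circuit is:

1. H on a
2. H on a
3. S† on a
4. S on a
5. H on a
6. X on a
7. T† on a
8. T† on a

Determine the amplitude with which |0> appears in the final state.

|0> carries amplitude sqrt(2)/2 in the final state. Key observation: steps 2-5 multiply out to the identity, so the circuit reduces to the remaining gates.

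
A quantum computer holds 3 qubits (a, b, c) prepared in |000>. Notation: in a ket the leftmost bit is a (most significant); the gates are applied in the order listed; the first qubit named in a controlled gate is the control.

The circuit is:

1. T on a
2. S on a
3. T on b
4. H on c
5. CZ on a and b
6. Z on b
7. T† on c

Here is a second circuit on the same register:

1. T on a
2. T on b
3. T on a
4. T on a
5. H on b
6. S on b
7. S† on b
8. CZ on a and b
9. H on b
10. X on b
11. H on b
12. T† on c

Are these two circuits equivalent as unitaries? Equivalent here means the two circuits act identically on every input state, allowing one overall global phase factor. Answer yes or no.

No: there is an input state on which the two circuits produce genuinely different outputs (not merely differing by a phase).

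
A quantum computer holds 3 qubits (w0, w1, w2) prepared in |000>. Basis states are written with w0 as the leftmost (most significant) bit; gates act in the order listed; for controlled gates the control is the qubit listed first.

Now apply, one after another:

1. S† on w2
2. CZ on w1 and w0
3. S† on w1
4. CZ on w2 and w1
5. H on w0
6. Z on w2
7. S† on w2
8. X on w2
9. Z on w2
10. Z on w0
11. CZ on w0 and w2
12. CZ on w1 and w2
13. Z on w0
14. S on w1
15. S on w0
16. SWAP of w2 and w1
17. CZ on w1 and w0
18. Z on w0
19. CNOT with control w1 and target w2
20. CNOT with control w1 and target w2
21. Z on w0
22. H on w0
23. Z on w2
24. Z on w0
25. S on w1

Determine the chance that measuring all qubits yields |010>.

A full measurement returns |010> with probability 1/2. Key observation: steps 18-21 multiply out to the identity, so the circuit reduces to the remaining gates.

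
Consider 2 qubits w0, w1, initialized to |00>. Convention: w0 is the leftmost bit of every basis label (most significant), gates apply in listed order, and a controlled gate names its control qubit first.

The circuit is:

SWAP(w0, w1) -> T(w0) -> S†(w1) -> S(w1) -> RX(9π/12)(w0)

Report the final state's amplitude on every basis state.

The resulting statevector has amplitude sqrt(2 - sqrt(2))/2 on |00>, 0 on |01>, -I*sqrt(sqrt(2) + 2)/2 on |10>, 0 on |11>.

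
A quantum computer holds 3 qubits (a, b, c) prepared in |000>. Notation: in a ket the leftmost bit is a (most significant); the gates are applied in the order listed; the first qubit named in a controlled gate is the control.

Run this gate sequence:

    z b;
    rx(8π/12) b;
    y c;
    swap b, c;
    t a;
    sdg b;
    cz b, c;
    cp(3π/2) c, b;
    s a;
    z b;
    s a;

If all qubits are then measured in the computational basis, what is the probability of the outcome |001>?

A full measurement returns |001> with probability 0.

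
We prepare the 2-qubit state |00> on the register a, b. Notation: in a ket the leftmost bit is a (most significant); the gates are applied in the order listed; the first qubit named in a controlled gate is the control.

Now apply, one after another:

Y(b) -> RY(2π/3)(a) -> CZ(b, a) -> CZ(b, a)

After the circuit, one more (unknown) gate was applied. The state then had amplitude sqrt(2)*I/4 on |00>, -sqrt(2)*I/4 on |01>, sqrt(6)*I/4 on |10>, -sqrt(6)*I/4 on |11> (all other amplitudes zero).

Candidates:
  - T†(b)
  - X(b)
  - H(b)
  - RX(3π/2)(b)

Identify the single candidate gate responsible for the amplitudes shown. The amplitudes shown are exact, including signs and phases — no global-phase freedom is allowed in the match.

The applied gate was H(b). Key observation: gates 3-4 undo each other exactly, leaving only the rest of the circuit to track.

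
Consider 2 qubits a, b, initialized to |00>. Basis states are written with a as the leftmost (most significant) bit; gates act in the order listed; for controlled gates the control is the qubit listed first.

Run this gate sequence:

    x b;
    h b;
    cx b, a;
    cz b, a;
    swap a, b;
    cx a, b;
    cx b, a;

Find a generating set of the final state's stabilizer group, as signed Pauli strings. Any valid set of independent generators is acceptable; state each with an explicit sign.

One valid set of independent stabilizer generators is +XI, +IZ (any independent generating set of the same group is equally correct).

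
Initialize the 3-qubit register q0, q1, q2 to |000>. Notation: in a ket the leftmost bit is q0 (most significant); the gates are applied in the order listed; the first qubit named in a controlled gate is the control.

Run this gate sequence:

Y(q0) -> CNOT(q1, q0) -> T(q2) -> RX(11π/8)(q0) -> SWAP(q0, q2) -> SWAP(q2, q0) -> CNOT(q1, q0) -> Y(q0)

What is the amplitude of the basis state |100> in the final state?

The amplitude on |100> is I*sin(5*pi/16).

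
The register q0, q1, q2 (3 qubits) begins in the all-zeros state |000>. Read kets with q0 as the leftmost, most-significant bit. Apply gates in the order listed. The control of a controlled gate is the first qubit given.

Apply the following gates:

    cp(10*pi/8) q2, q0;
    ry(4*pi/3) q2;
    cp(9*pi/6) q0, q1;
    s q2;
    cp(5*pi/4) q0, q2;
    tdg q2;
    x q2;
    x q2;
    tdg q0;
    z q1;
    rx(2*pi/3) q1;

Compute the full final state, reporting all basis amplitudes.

The resulting statevector has amplitude -1/4 on |000>, sqrt(3)*exp(I*pi/4)/4 on |001>, sqrt(3)*I/4 on |010>, -3*exp(3*I*pi/4)/4 on |011>, 0 on |100>, 0 on |101>, 0 on |110>, 0 on |111>. Key observation: steps 7-8 multiply out to the identity, so the circuit reduces to the remaining gates.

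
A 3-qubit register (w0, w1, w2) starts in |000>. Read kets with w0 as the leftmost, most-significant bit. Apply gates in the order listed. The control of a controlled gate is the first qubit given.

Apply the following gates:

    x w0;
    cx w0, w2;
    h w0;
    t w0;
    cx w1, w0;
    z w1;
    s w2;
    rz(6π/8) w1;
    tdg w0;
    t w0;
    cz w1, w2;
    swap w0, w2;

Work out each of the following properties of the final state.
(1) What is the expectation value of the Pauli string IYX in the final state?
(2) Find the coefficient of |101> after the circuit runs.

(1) In the final state, IYX has expectation 0.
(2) The final state's coefficient on |101> equals -sqrt(2)*exp(3*I*pi/8)/2.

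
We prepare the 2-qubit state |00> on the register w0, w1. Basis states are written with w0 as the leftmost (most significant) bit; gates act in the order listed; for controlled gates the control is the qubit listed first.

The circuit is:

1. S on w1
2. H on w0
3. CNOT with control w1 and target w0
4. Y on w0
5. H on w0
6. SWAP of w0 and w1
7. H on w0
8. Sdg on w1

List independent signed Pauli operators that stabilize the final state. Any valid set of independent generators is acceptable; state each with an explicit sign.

The final state is stabilized by the group generated by +XI, -IZ; other independent generating sets are equally valid.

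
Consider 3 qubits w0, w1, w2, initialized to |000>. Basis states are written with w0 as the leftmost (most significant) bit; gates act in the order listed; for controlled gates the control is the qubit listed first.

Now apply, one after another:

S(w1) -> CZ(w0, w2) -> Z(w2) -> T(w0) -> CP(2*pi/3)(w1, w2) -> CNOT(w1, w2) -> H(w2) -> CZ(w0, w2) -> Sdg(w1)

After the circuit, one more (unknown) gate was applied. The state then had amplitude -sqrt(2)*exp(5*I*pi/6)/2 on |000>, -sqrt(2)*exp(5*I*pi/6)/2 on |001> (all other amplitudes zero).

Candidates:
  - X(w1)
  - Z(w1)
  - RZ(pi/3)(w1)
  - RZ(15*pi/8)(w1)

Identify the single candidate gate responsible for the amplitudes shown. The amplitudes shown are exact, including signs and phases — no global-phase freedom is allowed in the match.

It was RZ(pi/3)(w1) that produced the state shown.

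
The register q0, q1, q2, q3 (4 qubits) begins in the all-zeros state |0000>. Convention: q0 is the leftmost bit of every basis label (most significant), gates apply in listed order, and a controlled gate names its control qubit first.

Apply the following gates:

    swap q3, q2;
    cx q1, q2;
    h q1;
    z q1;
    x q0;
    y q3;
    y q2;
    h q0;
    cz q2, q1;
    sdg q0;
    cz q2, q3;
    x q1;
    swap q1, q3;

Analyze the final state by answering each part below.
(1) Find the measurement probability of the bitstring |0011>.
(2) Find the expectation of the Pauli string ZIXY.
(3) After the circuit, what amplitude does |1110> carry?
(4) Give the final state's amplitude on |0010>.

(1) Outcome |0011> occurs with probability 0.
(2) The observable ZIXY averages to 0.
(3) The final state's coefficient on |1110> equals I/2.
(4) |0010> carries amplitude 0 in the final state.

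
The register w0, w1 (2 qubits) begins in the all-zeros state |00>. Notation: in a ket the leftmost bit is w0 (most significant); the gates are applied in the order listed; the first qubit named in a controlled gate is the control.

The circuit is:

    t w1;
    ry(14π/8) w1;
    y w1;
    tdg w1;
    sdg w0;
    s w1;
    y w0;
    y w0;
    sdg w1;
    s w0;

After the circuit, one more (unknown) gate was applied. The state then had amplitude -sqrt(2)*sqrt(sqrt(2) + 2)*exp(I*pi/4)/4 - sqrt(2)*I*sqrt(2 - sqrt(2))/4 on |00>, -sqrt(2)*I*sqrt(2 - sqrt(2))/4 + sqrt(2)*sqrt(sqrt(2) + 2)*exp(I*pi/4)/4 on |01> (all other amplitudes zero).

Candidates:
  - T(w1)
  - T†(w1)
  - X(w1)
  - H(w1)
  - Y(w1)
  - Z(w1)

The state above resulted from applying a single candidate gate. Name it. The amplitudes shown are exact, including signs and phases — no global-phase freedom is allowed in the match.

The applied gate was H(w1).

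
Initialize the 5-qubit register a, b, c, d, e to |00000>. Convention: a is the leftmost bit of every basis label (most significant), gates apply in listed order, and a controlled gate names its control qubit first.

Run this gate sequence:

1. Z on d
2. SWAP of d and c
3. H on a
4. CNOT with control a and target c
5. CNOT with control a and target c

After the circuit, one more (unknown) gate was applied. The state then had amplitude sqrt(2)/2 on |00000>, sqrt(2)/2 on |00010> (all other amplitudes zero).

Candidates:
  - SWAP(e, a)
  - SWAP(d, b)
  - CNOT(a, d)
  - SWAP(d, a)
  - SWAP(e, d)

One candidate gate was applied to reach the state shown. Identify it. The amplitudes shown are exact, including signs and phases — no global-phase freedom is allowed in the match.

It was SWAP(d, a) that produced the state shown. Key observation: the block from step 4 through step 5 cancels to the identity and can be dropped.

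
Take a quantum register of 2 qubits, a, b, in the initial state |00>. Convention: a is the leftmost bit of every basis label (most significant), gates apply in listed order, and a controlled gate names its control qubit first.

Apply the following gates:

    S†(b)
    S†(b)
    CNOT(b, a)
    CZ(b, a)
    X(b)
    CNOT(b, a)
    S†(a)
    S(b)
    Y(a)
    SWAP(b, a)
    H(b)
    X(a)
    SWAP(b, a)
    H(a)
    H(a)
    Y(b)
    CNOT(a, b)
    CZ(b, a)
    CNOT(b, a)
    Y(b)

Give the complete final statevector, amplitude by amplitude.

The final amplitudes are 0 on |00>, 0 on |01>, -sqrt(2)*I/2 on |10>, sqrt(2)*I/2 on |11>.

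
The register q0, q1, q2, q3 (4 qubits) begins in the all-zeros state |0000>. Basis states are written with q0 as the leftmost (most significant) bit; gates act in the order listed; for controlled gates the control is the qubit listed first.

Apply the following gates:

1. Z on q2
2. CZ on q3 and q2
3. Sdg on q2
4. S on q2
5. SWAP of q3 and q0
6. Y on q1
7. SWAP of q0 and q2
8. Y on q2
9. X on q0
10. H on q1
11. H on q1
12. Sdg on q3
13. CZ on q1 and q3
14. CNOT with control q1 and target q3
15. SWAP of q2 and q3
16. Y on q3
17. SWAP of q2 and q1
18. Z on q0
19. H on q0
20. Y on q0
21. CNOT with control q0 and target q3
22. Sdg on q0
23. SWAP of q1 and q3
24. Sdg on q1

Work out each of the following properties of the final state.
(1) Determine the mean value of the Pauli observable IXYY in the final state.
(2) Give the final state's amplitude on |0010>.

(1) In the final state, IXYY has expectation 0.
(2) |0010> carries amplitude 0 in the final state.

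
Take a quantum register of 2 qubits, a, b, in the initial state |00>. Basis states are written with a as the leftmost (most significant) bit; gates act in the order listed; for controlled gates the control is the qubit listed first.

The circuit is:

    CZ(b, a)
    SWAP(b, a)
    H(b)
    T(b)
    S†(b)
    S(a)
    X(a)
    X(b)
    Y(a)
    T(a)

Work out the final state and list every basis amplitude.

After the circuit, the state carries amplitude -sqrt(2)*exp(I*pi/4)/2 on |00>, -sqrt(2)*I/2 on |01>, 0 on |10>, 0 on |11>.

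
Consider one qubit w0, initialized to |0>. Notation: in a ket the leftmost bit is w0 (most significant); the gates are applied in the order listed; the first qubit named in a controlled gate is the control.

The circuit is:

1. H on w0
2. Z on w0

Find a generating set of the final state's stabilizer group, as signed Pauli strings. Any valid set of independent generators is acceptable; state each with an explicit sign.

The stabilizer group can be generated by -X, among other valid generating sets.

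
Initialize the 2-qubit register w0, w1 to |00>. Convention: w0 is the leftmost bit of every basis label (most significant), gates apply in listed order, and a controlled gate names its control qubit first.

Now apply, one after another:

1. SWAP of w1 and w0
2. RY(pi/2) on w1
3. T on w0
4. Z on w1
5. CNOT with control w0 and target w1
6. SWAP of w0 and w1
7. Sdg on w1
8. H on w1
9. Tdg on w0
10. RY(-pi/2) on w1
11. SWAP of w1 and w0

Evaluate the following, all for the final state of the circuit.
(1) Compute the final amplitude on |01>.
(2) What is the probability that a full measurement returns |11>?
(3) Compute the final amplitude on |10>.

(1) The final state's coefficient on |01> equals sqrt(2)*exp(3*I*pi/4)/2.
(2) Outcome |11> occurs with probability 0.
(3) The final state's coefficient on |10> equals 0.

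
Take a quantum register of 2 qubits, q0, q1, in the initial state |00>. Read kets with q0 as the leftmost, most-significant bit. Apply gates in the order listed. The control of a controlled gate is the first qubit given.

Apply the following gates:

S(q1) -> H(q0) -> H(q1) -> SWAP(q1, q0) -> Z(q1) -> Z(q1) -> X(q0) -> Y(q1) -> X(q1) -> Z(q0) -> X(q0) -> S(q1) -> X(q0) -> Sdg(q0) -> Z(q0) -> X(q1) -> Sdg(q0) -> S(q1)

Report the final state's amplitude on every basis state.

The final amplitudes are 1/2 on |00>, -1/2 on |01>, -1/2 on |10>, 1/2 on |11>.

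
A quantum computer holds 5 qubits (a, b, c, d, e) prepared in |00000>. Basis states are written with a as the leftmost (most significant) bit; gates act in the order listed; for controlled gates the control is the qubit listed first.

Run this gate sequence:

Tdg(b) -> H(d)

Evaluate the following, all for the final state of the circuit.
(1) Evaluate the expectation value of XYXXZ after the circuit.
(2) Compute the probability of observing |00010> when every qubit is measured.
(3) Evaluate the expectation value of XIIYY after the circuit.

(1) In the final state, XYXXZ has expectation 0.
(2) A full measurement returns |00010> with probability 1/2.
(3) The expectation value of XIIYY is 0.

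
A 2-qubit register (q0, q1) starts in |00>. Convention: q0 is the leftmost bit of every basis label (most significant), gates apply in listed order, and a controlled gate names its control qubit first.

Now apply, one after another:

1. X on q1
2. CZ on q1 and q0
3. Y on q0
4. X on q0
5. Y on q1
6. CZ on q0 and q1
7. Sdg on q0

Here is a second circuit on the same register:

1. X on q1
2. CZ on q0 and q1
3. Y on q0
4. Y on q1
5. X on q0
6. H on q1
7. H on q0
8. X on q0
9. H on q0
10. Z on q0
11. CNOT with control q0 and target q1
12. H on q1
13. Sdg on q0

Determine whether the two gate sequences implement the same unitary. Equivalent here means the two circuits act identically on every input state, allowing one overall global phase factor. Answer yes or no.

Yes, they are equivalent — the unitaries differ by at most a global phase.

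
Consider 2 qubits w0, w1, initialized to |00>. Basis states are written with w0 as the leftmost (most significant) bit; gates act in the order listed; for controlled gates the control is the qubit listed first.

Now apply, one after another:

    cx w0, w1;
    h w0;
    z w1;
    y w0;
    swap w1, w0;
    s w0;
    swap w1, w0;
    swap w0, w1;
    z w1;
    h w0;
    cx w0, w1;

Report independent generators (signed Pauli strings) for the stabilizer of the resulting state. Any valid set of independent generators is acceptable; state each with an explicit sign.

The stabilizer group can be generated by +XI, +IX, among other valid generating sets.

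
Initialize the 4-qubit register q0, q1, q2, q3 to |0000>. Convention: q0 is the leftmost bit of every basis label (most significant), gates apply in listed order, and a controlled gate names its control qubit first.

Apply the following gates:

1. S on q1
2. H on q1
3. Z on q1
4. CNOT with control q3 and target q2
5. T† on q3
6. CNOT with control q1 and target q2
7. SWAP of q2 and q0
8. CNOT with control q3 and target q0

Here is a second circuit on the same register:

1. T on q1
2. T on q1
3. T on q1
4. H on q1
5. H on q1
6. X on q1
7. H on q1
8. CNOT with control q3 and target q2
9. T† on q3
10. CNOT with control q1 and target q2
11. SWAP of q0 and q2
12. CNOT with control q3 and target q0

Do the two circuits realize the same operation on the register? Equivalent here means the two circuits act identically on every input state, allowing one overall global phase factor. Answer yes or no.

No: there is an input state on which the two circuits produce genuinely different outputs (not merely differing by a phase).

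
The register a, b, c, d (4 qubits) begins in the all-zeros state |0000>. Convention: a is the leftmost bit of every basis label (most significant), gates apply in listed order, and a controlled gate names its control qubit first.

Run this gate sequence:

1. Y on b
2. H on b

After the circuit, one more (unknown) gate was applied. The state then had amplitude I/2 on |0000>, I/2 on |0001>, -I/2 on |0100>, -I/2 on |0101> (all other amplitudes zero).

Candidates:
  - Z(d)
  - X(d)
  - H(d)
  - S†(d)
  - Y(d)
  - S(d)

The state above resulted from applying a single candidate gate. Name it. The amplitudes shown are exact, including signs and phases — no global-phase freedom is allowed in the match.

The unique candidate consistent with the amplitudes is H(d).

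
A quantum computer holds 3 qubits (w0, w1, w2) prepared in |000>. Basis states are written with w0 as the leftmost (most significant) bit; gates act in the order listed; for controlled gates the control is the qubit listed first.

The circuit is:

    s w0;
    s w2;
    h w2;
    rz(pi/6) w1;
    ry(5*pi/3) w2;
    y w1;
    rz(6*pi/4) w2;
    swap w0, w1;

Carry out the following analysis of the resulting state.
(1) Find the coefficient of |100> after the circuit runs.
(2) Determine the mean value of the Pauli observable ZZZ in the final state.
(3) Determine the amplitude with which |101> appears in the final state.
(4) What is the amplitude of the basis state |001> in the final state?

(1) The amplitude on |100> is (sqrt(2) + sqrt(6))*exp(2*I*pi/3)/4.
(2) The expectation value of ZZZ is -sqrt(3)/2.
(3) The final state's coefficient on |101> equals (-sqrt(2) + sqrt(6))*exp(I*pi/6)/4.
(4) The amplitude on |001> is 0.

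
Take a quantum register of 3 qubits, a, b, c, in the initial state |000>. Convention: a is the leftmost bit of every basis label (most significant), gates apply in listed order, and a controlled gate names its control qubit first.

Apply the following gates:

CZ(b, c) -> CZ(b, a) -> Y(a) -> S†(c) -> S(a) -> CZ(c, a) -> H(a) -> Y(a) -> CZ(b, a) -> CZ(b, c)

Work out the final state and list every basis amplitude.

The resulting statevector has amplitude -sqrt(2)*I/2 on |000>, -sqrt(2)*I/2 on |100>, and 0 on every other basis state.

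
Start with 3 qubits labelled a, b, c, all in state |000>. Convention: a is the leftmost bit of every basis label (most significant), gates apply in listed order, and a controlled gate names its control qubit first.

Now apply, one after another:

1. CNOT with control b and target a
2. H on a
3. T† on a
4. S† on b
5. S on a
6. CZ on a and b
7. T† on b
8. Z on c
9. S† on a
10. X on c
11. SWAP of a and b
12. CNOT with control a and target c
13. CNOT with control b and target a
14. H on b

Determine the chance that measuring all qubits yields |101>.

A full measurement returns |101> with probability 1/4.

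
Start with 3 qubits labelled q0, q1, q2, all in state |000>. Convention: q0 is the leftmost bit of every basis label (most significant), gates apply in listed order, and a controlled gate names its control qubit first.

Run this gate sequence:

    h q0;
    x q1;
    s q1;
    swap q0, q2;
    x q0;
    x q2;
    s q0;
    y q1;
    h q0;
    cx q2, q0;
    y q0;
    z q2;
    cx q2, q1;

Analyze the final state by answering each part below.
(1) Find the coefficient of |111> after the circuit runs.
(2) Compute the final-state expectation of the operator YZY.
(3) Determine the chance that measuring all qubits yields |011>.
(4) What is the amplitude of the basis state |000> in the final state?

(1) The final state's coefficient on |111> equals -1/2.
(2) The observable YZY averages to 0.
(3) The probability of measuring |011> is 1/4.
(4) The final state's coefficient on |000> equals -1/2.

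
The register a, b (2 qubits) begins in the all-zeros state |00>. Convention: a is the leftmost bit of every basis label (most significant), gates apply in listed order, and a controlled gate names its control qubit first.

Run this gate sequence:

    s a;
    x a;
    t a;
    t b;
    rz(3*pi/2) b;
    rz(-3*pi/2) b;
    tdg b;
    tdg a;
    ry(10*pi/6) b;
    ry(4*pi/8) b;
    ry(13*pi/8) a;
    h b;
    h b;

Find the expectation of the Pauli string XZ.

The observable XZ averages to sqrt(3*sqrt(2) + 6)/4. Key observation: the block from step 3 through step 8 cancels to the identity and can be dropped.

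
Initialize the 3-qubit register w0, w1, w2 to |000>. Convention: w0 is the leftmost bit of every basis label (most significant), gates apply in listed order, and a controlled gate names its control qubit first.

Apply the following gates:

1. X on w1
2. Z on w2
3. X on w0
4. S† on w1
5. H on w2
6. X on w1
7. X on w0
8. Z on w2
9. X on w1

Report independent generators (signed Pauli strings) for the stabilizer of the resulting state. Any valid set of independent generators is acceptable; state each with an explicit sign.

One valid set of independent stabilizer generators is -IIX, +ZII, -IZI (any independent generating set of the same group is equally correct).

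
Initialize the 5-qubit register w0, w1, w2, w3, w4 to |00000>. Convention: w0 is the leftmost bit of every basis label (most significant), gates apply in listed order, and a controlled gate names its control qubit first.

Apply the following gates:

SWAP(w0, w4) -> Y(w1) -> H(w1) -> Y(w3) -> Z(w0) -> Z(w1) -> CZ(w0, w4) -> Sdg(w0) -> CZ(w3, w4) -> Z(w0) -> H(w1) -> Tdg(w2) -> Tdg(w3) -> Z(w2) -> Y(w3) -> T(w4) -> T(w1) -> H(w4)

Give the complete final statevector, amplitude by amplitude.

The resulting statevector has amplitude sqrt(2)*exp(I*pi/4)/2 on |00000>, sqrt(2)*exp(I*pi/4)/2 on |00001>, and 0 on every other basis state.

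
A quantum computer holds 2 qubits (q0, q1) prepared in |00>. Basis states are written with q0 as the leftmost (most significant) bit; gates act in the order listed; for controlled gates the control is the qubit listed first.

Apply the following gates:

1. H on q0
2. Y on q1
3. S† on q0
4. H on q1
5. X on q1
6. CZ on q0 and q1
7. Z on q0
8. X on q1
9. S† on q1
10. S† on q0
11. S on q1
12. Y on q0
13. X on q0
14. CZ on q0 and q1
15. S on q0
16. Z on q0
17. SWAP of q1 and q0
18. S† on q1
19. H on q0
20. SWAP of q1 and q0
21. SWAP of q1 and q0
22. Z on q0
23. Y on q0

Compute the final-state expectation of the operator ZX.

The expectation value of ZX is -1.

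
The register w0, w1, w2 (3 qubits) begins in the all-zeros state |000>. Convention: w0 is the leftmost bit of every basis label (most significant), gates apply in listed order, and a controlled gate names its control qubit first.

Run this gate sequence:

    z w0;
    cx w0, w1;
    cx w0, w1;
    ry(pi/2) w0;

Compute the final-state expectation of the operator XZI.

In the final state, XZI has expectation 1. Key observation: gates 2-3 undo each other exactly, leaving only the rest of the circuit to track.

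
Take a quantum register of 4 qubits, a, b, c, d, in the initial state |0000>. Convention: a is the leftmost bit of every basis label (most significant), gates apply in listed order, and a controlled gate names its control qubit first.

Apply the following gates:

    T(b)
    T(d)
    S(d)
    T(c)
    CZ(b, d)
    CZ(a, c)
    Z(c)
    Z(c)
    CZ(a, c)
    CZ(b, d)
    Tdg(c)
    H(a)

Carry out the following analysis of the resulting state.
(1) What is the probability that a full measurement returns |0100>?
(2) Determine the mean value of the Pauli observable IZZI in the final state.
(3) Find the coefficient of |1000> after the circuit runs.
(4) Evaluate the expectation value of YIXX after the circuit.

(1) Outcome |0100> occurs with probability 0. Key observation: gates 4-11 undo each other exactly, leaving only the rest of the circuit to track.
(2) The expectation value of IZZI is 1.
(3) The amplitude on |1000> is sqrt(2)/2.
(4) The expectation value of YIXX is 0.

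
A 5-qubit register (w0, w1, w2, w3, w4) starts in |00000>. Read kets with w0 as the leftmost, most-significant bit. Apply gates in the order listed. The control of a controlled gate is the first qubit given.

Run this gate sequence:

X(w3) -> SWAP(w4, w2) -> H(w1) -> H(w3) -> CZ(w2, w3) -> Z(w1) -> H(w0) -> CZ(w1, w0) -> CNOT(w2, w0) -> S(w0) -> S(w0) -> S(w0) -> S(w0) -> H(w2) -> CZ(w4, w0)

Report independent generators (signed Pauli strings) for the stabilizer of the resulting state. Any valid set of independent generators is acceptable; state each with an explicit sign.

One valid set of independent stabilizer generators is +XZIII, -ZXIII, +IIXII, -IIIXI, +IIIIZ (any independent generating set of the same group is equally correct). Key observation: the block from step 10 through step 13 cancels to the identity and can be dropped.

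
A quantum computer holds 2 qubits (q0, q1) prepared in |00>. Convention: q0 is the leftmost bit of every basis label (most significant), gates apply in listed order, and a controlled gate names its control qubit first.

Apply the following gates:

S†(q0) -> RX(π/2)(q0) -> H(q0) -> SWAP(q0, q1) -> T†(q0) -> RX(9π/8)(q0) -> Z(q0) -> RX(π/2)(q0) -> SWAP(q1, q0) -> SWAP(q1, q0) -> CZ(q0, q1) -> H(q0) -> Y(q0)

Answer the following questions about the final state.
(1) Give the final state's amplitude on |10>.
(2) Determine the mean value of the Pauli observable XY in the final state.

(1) |10> carries amplitude -sin(pi/16)/2 + I*cos(pi/16)/2 in the final state. Key observation: gates 9-10 undo each other exactly, leaving only the rest of the circuit to track.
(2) The expectation value of XY is -1.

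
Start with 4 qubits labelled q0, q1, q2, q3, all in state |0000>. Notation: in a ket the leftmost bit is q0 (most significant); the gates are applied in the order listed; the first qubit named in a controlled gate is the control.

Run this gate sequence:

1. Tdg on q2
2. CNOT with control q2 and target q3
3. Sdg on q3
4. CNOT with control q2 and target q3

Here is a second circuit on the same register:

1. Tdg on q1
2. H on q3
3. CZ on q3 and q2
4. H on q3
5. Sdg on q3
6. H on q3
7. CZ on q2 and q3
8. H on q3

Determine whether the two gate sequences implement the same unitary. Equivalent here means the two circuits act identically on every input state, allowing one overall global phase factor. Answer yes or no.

No, they are not equivalent — no single phase factor reconciles the two unitaries.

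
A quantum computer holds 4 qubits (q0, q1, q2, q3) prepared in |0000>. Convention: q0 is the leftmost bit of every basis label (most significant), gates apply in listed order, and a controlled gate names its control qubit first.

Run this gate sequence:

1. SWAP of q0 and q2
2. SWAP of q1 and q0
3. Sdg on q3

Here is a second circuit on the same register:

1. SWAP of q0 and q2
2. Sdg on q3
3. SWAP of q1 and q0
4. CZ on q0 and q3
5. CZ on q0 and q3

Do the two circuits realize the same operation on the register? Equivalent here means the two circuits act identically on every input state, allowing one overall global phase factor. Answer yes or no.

Yes: on every input state the two circuits agree up to one overall phase factor.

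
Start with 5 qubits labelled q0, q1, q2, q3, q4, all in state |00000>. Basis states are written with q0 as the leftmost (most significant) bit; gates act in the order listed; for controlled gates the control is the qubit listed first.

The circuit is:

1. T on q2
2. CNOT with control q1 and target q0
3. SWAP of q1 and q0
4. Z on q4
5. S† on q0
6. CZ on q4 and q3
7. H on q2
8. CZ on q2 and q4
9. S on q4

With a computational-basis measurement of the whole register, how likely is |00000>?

Outcome |00000> occurs with probability 1/2.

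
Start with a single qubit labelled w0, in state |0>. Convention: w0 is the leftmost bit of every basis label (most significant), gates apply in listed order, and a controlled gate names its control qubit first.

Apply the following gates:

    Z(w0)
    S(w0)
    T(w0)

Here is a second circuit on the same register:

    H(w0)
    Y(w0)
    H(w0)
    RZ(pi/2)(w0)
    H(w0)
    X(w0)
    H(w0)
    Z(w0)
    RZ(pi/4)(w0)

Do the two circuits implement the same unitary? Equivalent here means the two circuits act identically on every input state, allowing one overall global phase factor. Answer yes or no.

No — the two circuits implement different unitaries, even allowing a global phase.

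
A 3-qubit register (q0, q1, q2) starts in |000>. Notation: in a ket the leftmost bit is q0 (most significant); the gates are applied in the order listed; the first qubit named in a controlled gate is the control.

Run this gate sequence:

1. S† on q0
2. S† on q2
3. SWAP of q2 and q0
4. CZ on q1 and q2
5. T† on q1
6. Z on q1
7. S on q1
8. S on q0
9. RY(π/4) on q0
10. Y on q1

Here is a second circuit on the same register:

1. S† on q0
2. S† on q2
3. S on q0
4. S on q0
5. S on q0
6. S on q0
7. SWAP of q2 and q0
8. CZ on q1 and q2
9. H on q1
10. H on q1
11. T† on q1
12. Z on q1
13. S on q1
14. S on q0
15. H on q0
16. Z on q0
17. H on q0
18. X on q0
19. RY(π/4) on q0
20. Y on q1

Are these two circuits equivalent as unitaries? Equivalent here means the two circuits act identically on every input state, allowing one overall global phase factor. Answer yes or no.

Yes, they are equivalent — the unitaries differ by at most a global phase.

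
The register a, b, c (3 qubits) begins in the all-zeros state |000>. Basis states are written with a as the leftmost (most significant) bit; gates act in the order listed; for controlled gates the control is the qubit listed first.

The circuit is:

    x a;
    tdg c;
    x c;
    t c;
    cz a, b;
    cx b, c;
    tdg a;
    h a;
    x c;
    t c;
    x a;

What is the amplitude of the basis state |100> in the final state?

|100> carries amplitude sqrt(2)/2 in the final state.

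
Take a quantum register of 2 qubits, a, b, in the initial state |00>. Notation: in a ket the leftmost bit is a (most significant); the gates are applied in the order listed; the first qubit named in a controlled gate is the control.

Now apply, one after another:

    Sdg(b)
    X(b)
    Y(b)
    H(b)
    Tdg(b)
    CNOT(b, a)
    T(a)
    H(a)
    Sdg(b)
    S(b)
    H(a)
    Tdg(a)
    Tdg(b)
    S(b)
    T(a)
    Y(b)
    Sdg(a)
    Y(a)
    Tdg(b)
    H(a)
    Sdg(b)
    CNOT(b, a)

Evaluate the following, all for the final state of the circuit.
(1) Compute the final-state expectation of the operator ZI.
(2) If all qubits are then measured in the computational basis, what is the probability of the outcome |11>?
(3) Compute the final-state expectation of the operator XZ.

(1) The expectation value of ZI is 0. Key observation: steps 7-12 multiply out to the identity, so the circuit reduces to the remaining gates.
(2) Outcome |11> occurs with probability 1/4.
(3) In the final state, XZ has expectation 1.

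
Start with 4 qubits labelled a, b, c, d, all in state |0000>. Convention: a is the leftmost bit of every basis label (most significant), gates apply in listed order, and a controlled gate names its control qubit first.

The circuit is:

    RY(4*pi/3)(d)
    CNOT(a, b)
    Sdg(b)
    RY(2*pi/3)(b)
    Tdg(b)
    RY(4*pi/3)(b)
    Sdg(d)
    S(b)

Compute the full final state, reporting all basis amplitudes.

The final amplitudes are 1/8 - 3*exp(3*I*pi/4)/8 on |0000>, sqrt(3)*(I + 3*exp(I*pi/4))/8 on |0001>, sqrt(3)*(-I + exp(I*pi/4))/8 on |0100>, 3/8 + 3*exp(3*I*pi/4)/8 on |0101>, and 0 on every other basis state.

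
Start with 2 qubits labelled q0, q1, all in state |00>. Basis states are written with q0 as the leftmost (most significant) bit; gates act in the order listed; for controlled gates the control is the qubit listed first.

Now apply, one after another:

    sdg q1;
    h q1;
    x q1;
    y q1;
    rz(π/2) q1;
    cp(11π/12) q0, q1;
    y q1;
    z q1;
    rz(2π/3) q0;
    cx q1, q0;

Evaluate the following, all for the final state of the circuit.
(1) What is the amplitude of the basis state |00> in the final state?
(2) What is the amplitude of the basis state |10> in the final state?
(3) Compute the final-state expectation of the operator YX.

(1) The amplitude on |00> is -sqrt(2)*exp(11*I*pi/12)/2.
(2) The final state's coefficient on |10> equals 0.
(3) The expectation value of YX is 1.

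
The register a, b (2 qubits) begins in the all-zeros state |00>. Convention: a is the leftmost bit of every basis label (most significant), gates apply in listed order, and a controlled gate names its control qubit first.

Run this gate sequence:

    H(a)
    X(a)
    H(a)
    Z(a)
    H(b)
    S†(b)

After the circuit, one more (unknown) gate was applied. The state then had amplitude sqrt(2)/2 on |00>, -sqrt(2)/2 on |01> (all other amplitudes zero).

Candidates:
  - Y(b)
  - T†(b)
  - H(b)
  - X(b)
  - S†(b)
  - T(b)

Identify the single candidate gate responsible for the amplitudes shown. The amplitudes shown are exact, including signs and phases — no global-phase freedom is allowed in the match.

The applied gate was S†(b). Key observation: the block from step 1 through step 4 cancels to the identity and can be dropped.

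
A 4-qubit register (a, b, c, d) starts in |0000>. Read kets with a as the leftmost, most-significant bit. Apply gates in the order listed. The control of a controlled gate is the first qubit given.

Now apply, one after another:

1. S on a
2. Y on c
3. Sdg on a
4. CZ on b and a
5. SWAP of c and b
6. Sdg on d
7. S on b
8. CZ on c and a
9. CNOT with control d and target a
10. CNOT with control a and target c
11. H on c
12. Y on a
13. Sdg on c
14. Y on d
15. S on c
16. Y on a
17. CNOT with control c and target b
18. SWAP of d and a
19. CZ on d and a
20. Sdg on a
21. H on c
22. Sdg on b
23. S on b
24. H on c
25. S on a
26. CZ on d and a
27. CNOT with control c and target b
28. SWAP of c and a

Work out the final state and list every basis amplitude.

The final amplitudes are -sqrt(2)*I/2 on |0110>, -sqrt(2)*I/2 on |1110>, and 0 on every other basis state. Key observation: gates 19-26 undo each other exactly, leaving only the rest of the circuit to track.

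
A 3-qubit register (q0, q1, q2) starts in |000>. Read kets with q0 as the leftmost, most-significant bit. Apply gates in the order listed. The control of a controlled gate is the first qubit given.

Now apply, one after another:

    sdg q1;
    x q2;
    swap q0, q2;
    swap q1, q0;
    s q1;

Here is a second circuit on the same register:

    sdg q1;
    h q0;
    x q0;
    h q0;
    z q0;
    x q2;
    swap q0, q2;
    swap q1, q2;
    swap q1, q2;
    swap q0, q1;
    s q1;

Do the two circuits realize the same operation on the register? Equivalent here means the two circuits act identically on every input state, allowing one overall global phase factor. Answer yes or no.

Yes — the two circuits implement the same unitary up to a global phase.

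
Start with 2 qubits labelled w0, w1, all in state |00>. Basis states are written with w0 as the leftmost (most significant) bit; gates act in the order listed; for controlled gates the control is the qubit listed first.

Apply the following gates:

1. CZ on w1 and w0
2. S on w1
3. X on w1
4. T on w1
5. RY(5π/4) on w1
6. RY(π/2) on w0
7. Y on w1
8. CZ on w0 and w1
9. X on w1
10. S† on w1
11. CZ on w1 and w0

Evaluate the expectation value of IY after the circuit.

The expectation value of IY is sqrt(2)/2.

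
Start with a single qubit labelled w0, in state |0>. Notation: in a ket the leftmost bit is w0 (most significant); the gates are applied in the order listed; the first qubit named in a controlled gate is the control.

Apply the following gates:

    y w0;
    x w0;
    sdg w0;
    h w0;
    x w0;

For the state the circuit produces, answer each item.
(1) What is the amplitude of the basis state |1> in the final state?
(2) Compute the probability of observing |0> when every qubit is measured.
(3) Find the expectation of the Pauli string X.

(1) The amplitude on |1> is sqrt(2)*I/2.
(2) The probability of measuring |0> is 1/2.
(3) The observable X averages to 1.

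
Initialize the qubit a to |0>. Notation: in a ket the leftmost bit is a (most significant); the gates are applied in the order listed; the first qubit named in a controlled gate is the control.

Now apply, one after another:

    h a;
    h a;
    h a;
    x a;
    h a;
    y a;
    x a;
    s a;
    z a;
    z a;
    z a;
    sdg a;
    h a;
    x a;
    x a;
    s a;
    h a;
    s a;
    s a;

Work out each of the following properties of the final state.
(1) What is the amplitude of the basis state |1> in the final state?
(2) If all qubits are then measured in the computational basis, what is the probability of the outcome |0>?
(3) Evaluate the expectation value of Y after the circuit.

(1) |1> carries amplitude -1/2 - I/2 in the final state. Key observation: steps 1-2 multiply out to the identity, so the circuit reduces to the remaining gates.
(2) A full measurement returns |0> with probability 1/2.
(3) The observable Y averages to 1.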